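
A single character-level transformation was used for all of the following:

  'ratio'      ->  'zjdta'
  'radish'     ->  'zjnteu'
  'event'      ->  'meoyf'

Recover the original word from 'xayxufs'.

promise

In ratio: r→z is +8, a→j is +9, t→d is +10, i→t is +11 — the shift increases by 1 each position. The shift increases by 1 at each position, starting from +8: 8, 9, 10, ….
Reversing it on xayxufs: x−8=p, a−9=r, y−10=o, x−11=m, u−12=i, f−13=s, s−14=e.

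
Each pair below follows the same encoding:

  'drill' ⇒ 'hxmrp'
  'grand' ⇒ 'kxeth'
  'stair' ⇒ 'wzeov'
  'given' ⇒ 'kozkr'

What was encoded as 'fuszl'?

It's a Vigenère-style cipher with numeric key [4,6]: position i shifts by key[i mod 2].
Decoding fuszl: f−4=b, u−6=o, s−4=o, z−6=t, l−4=h.

booth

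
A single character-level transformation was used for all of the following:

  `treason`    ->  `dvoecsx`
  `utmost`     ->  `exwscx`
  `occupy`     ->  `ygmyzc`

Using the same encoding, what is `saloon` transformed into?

Shifts by position in treason: pos 0: t→d (+10), pos 1: r→v (+4), pos 2: e→o (+10), pos 3: a→e (+4) — repeating every 2. It's a Vigenère-style cipher with numeric key [10,4]: position i shifts by key[i mod 2].
Applying it to saloon: s+10=c, a+4=e, l+10=v, o+4=s, o+10=y, n+4=r.

cevsyr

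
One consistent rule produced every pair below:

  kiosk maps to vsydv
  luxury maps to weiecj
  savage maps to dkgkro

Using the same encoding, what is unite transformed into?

eyseo

The shift depends on letter class: consonant k→v is +11, but vowel i→s is +10. Vowels shift forward by 10 and consonants shift forward by 11.
Applying it to unite: u(vowel)+10=e, n(cons)+11=y, i(vowel)+10=s, t(cons)+11=e, e(vowel)+10=o.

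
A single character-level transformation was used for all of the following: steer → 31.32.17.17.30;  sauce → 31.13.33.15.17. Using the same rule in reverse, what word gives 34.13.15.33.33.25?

s is letter #19 and maps to 31: an offset of 12. The number is (letter's place in the alphabet, a=1) + 12.
Undoing it on 34.13.15.33.33.25: 34→(34−12)÷1=22=v, 13→(13−12)÷1=1=a, 15→(15−12)÷1=3=c, 33→(33−12)÷1=21=u, 33→(33−12)÷1=21=u, 25→(25−12)÷1=13=m.

vacuum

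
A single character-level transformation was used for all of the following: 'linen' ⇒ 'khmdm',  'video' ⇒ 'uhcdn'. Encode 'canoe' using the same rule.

bzmnd

This is a Caesar cipher with shift 25.
Applying it to canoe: c+25=b, a+25=z, n+25=m, o+25=n, e+25=d.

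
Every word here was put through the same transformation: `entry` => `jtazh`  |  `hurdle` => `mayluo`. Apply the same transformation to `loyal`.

In entry: e→j is +5, n→t is +6, t→a is +7, r→z is +8 — the shift increases by 1 each position. Letter i (0-indexed) is shifted by i+5, so successive shifts are 5, 6, 7, ….
On loyal: l+5=q, o+6=u, y+7=f, a+8=i, l+9=u.

qufiu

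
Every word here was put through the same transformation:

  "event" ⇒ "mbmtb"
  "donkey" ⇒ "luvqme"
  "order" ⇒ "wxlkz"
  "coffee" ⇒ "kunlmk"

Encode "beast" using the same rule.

jkiyb

Shifts by position in event: pos 0: e→m (+8), pos 1: v→b (+6), pos 2: e→m (+8), pos 3: n→t (+6) — repeating every 2. The shifts repeat in a cycle of length 2: positions 0,1,… shift by +8, +6, then the pattern repeats.
On beast: b+8=j, e+6=k, a+8=i, s+6=y, t+8=b.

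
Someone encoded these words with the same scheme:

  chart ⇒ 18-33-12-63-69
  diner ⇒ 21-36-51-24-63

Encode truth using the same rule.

Each letter becomes 3×(its alphabet position, a=1..z=26) + 9.
On truth: t=20→69, r=18→63, u=21→72, t=20→69, h=8→33.

69-63-72-69-33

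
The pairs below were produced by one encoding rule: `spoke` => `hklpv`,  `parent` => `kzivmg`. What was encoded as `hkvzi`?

spear

Each pair mirrors across the alphabet (s↔h, p↔k, o↔l): positions sum to 25. Each letter is replaced by its mirror in the alphabet: a↔z, b↔y, c↔x, and so on (the Atbash cipher).
Decoding hkvzi: h↔s, k↔p, v↔e, z↔a, i↔r.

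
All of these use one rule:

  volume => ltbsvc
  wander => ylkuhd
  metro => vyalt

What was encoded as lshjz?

Read the word backwards and shift each letter +7.
Undoing it on lshjz: shift back: l−7=e, s−7=l, h−7=a, j−7=c, z−7=s → elacs; then reverse → scale.

scale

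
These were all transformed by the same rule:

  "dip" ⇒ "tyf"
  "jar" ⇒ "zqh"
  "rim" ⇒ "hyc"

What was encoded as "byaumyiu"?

It's a constant shift of +16 (ROT16).
Undoing it on byaumyiu: b−16=l, y−16=i, a−16=k, u−16=e, m−16=w, y−16=i, i−16=s, u−16=e.

likewise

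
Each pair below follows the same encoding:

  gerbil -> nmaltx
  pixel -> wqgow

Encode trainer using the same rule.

azjsyqe

Each letter shifts forward by (position + 7), i.e. 7, 8, 9, … — the shift grows by one for each successive letter.
Applying it to trainer: t+7=a, r+8=z, a+9=j, i+10=s, n+11=y, e+12=q, r+13=e.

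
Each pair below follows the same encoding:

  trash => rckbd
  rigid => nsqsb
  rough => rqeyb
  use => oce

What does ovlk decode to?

able

The output letters match the input read backwards, each shifted +10: trash reversed is hsart. Read the word backwards and shift each letter +10.
Decoding ovlk: shift back: o−10=e, v−10=l, l−10=b, k−10=a → elba; then reverse → able.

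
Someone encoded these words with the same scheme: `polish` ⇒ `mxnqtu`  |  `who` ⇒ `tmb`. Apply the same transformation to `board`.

The output letters match the input read backwards, each shifted +5: polish reversed is hsilop. Read the word backwards and shift each letter +5.
For board: reverse → draob; then shift: d+5=i, r+5=w, a+5=f, o+5=t, b+5=g.

iwftg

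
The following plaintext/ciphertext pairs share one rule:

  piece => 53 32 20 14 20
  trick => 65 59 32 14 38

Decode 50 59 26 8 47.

organ

With a=1..z=26, the number is 3·pos + 5.
Decoding 50 59 26 8 47: 50→(50−5)÷3=15=o, 59→(59−5)÷3=18=r, 26→(26−5)÷3=7=g, 8→(8−5)÷3=1=a, 47→(47−5)÷3=14=n.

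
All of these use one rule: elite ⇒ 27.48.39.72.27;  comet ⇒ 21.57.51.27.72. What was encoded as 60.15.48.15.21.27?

e(#5)→27 and l(#12)→48: differences scale by 3, so n = 3·pos + 12. The formula is n = 3×(alphabet index, a=1) + 12.
Decoding 60.15.48.15.21.27: 60→(60−12)÷3=16=p, 15→(15−12)÷3=1=a, 48→(48−12)÷3=12=l, 15→(15−12)÷3=1=a, 21→(21−12)÷3=3=c, 27→(27−12)÷3=5=e.

palace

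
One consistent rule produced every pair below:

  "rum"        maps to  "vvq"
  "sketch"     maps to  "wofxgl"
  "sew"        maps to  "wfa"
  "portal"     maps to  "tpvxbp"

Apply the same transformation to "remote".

The shift depends on letter class: consonant r→v is +4, but vowel u→v is +1. Vowels shift forward by 1 and consonants shift forward by 4.
On remote: r(cons)+4=v, e(vowel)+1=f, m(cons)+4=q, o(vowel)+1=p, t(cons)+4=x, e(vowel)+1=f.

vfqpxf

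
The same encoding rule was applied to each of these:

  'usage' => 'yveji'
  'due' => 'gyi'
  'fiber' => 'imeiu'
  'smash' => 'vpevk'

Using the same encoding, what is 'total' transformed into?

wsweo

The shift depends on letter class: consonant s→v is +3, but vowel u→y is +4. Vowels shift forward by 4 and consonants shift forward by 3.
Applying it to total: t(cons)+3=w, o(vowel)+4=s, t(cons)+3=w, a(vowel)+4=e, l(cons)+3=o.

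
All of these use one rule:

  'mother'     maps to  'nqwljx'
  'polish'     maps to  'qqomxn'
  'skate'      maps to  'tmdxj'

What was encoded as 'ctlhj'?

bride

In mother: m→n is +1, o→q is +2, t→w is +3, h→l is +4 — the shift increases by 1 each position. Each letter shifts forward by (position + 1), i.e. 1, 2, 3, … — the shift grows by one for each successive letter.
Decoding ctlhj: c−1=b, t−2=r, l−3=i, h−4=d, j−5=e.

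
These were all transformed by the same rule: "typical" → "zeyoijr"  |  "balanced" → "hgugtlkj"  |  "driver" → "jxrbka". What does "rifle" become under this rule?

xoork

Shifts by position in typical: pos 0: t→z (+6), pos 1: y→e (+6), pos 2: p→y (+9), pos 3: i→o (+6), pos 4: c→i (+6), pos 5: a→j (+9) — repeating every 3. It's a Vigenère-style cipher with numeric key [6,6,9]: position i shifts by key[i mod 3].
On rifle: r+6=x, i+6=o, f+9=o, l+6=r, e+6=k.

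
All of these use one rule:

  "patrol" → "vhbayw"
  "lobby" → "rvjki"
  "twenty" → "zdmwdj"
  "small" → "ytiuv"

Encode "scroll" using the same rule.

In patrol: p→v is +6, a→h is +7, t→b is +8, r→a is +9 — the shift increases by 1 each position. Letter i (0-indexed) is shifted by i+6, so successive shifts are 6, 7, 8, ….
On scroll: s+6=y, c+7=j, r+8=z, o+9=x, l+10=v, l+11=w.

yjzxvw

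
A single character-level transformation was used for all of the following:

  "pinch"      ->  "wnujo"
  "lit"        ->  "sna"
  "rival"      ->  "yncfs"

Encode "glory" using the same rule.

nstyf

The shift depends on letter class: consonant p→w is +7, but vowel i→n is +5. Vowels shift forward by 5 and consonants shift forward by 7.
For glory: g(cons)+7=n, l(cons)+7=s, o(vowel)+5=t, r(cons)+7=y, y(cons)+7=f.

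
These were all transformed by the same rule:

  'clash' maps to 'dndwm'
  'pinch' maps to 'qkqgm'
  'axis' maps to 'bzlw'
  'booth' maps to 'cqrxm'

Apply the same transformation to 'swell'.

tyhpq

In clash: c→d is +1, l→n is +2, a→d is +3, s→w is +4 — the shift increases by 1 each position. Letter i (0-indexed) is shifted by i+1, so successive shifts are 1, 2, 3, ….
On swell: s+1=t, w+2=y, e+3=h, l+4=p, l+5=q.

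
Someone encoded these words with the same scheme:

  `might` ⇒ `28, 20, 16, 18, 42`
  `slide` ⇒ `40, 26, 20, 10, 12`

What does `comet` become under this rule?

m(#13)→28 and i(#9)→20: differences scale by 2, so n = 2·pos + 2. With a=1..z=26, the number is 2·pos + 2.
For comet: c=3→8, o=15→32, m=13→28, e=5→12, t=20→42.

8, 32, 28, 12, 42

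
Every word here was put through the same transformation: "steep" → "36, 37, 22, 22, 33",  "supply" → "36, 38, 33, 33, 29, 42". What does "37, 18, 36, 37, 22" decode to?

s is letter #19 and maps to 36: an offset of 17. The number is (letter's place in the alphabet, a=1) + 17.
Reversing it on 37, 18, 36, 37, 22: 37→(37−17)÷1=20=t, 18→(18−17)÷1=1=a, 36→(36−17)÷1=19=s, 37→(37−17)÷1=20=t, 22→(22−17)÷1=5=e.

taste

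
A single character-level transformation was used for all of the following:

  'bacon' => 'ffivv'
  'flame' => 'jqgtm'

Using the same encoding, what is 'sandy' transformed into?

wftkg

In bacon: b→f is +4, a→f is +5, c→i is +6, o→v is +7 — the shift increases by 1 each position. The shift increases by 1 at each position, starting from +4: 4, 5, 6, ….
Applying it to sandy: s+4=w, a+5=f, n+6=t, d+7=k, y+8=g.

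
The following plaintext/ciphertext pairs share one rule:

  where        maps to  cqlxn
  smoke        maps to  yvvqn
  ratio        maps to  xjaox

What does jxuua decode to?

donor

Shifts by position in where: pos 0: w→c (+6), pos 1: h→q (+9), pos 2: e→l (+7), pos 3: r→x (+6), pos 4: e→n (+9) — repeating every 3. It's a Vigenère-style cipher with numeric key [6,9,7]: position i shifts by key[i mod 3].
Decoding jxuua: j−6=d, x−9=o, u−7=n, u−6=o, a−9=r.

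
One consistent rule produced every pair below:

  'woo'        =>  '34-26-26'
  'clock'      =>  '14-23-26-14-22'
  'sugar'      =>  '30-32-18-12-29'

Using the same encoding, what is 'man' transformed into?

24-12-25

w is letter #23 and maps to 34: an offset of 11. Each letter is replaced by its alphabet position (a=1..z=26) + 11.
Applying it to man: m=13→24, a=1→12, n=14→25.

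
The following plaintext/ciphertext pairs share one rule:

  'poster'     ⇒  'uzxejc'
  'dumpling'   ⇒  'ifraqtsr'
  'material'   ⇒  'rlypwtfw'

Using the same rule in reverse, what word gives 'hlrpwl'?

camera

Shifts by position in poster: pos 0: p→u (+5), pos 1: o→z (+11), pos 2: s→x (+5), pos 3: t→e (+11) — repeating every 2. It's a Vigenère-style cipher with numeric key [5,11]: position i shifts by key[i mod 2].
Decoding hlrpwl: h−5=c, l−11=a, r−5=m, p−11=e, w−5=r, l−11=a.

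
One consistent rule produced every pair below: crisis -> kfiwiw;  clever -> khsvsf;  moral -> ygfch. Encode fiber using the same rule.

jitsf

c(2)→k(10) and r(17)→f(5) fit y≡17x+2 (mod 26); the inverse of 17 mod 26 is 23. Treating letters as 0–25, the rule is x ↦ 17x + 2 (mod 26).
For fiber: f(5)→17·5+2≡9=j; i(8)→17·8+2≡8=i; b(1)→17·1+2≡19=t; e(4)→17·4+2≡18=s; r(17)→17·17+2≡5=f (all mod 26).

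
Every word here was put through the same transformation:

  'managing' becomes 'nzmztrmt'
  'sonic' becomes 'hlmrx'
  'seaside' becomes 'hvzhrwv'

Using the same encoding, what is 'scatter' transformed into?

Each pair mirrors across the alphabet (m↔n, a↔z, n↔m): positions sum to 25. Letters are reflected about the middle of the alphabet (position → 25−position): Atbash.
For scatter: s↔h, c↔x, a↔z, t↔g, t↔g, e↔v, r↔i.

hxzggvi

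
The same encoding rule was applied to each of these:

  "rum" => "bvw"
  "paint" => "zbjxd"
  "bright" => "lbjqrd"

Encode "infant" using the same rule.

jxpbxd

The shift depends on letter class: consonant r→b is +10, but vowel u→v is +1. The rule splits by letter class: vowels +1, consonants +10.
On infant: i(vowel)+1=j, n(cons)+10=x, f(cons)+10=p, a(vowel)+1=b, n(cons)+10=x, t(cons)+10=d.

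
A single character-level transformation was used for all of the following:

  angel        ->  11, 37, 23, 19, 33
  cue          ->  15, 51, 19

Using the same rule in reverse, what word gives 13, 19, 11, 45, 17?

beard

a(#1)→11 and n(#14)→37: differences scale by 2, so n = 2·pos + 9. With a=1..z=26, the number is 2·pos + 9.
Decoding 13, 19, 11, 45, 17: 13→(13−9)÷2=2=b, 19→(19−9)÷2=5=e, 11→(11−9)÷2=1=a, 45→(45−9)÷2=18=r, 17→(17−9)÷2=4=d.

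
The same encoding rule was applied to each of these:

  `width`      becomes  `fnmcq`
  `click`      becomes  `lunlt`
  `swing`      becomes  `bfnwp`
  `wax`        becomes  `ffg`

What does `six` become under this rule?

The shift depends on letter class: consonant w→f is +9, but vowel i→n is +5. Vowels shift forward by 5 and consonants shift forward by 9.
Applying it to six: s(cons)+9=b, i(vowel)+5=n, x(cons)+9=g.

bng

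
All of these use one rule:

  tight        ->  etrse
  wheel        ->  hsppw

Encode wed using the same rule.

hpo

Compare letters: t→e is +11, i→t is +11, g→r is +11 — a constant shift. It's a constant shift of +11 (ROT11).
For wed: w+11=h, e+11=p, d+11=o.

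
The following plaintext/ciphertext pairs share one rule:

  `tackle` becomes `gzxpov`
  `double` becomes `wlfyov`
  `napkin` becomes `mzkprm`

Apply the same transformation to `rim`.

irn

Each pair mirrors across the alphabet (t↔g, a↔z, c↔x): positions sum to 25. Each letter is replaced by its mirror in the alphabet: a↔z, b↔y, c↔x, and so on (the Atbash cipher).
On rim: r↔i, i↔r, m↔n.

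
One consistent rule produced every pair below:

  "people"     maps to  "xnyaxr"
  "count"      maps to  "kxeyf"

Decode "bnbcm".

Each letter shifts forward by (position + 8), i.e. 8, 9, 10, … — the shift grows by one for each successive letter.
Undoing it on bnbcm: b−8=t, n−9=e, b−10=r, c−11=r, m−12=a.

terra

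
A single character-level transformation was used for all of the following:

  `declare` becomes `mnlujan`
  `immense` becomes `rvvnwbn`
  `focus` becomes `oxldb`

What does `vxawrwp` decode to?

Compare letters: d→m is +9, e→n is +9, c→l is +9 — a constant shift. It's a constant shift of +9 (ROT9).
Undoing it on vxawrwp: v−9=m, x−9=o, a−9=r, w−9=n, r−9=i, w−9=n, p−9=g.

morning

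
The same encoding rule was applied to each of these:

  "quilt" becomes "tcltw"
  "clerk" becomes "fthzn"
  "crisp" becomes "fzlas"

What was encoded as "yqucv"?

virus

Shifts by position in quilt: pos 0: q→t (+3), pos 1: u→c (+8), pos 2: i→l (+3), pos 3: l→t (+8) — repeating every 2. The shifts repeat in a cycle of length 2: positions 0,1,… shift by +3, +8, then the pattern repeats.
Undoing it on yqucv: y−3=v, q−8=i, u−3=r, c−8=u, v−3=s.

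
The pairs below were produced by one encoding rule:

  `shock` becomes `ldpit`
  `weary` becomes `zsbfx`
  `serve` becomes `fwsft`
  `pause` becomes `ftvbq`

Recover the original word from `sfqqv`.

upper

Two steps: reverse the string, then apply a Caesar shift of +1.
Reversing it on sfqqv: shift back: s−1=r, f−1=e, q−1=p, q−1=p, v−1=u → reppu; then reverse → upper.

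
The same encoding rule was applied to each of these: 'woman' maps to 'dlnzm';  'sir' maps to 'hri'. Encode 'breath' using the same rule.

yivzgs

Each pair mirrors across the alphabet (w↔d, o↔l, m↔n): positions sum to 25. Each letter is replaced by its mirror in the alphabet: a↔z, b↔y, c↔x, and so on (the Atbash cipher).
On breath: b↔y, r↔i, e↔v, a↔z, t↔g, h↔s.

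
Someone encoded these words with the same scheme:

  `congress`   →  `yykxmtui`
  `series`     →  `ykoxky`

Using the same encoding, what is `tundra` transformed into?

gxjtaz

The output letters match the input read backwards, each shifted +6: congress reversed is ssergnoc. Two steps: reverse the string, then apply a Caesar shift of +6.
For tundra: reverse → ardnut; then shift: a+6=g, r+6=x, d+6=j, n+6=t, u+6=a, t+6=z.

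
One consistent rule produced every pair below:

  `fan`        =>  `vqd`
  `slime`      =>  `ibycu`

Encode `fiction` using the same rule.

Compare letters: f→v is +16, a→q is +16, n→d is +16 — a constant shift. It's a constant shift of +16 (ROT16).
On fiction: f+16=v, i+16=y, c+16=s, t+16=j, i+16=y, o+16=e, n+16=d.

vysjyed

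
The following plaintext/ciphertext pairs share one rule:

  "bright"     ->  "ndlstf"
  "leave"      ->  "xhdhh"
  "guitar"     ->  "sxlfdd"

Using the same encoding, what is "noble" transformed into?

The shift depends on letter class: consonant b→n is +12, but vowel i→l is +3. Two shifts are in play — +3 for a/e/i/o/u, +12 for every other letter.
For noble: n(cons)+12=z, o(vowel)+3=r, b(cons)+12=n, l(cons)+12=x, e(vowel)+3=h.

zrnxh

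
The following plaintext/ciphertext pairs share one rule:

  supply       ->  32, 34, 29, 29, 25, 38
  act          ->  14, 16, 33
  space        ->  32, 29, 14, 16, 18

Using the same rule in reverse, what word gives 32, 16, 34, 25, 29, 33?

sculpt

s is letter #19 and maps to 32: an offset of 13. Each letter is replaced by its alphabet position (a=1..z=26) + 13.
Decoding 32, 16, 34, 25, 29, 33: 32→(32−13)÷1=19=s, 16→(16−13)÷1=3=c, 34→(34−13)÷1=21=u, 25→(25−13)÷1=12=l, 29→(29−13)÷1=16=p, 33→(33−13)÷1=20=t.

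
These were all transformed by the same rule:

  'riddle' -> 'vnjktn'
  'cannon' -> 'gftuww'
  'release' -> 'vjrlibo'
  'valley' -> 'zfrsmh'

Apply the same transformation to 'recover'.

vjivdnb

In riddle: r→v is +4, i→n is +5, d→j is +6, d→k is +7 — the shift increases by 1 each position. Letter i (0-indexed) is shifted by i+4, so successive shifts are 4, 5, 6, ….
On recover: r+4=v, e+5=j, c+6=i, o+7=v, v+8=d, e+9=n, r+10=b.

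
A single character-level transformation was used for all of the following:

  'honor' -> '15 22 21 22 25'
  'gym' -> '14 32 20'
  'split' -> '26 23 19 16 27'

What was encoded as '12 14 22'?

h is letter #8 and maps to 15: an offset of 7. Each letter is replaced by its alphabet position (a=1..z=26) + 7.
Reversing it on 12 14 22: 12→(12−7)÷1=5=e, 14→(14−7)÷1=7=g, 22→(22−7)÷1=15=o.

ego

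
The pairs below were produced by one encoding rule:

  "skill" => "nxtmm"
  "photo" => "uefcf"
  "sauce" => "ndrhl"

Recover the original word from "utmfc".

pilot

s(18)→n(13) and k(10)→x(23) fit y≡15x+3 (mod 26); the inverse of 15 mod 26 is 7. Treating letters as 0–25, the rule is x ↦ 15x + 3 (mod 26).
Undoing it on utmfc: u(20)→7·(20−3)≡15=p; t(19)→7·(19−3)≡8=i; m(12)→7·(12−3)≡11=l; f(5)→7·(5−3)≡14=o; c(2)→7·(2−3)≡19=t (all mod 26).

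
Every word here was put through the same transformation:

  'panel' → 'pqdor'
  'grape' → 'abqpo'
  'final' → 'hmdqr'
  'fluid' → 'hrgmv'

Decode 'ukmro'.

This is an affine cipher: with a=0,…,z=25, each position x becomes (19x+16) mod 26.
Reversing it on ukmro: u(20)→11·(20−16)≡18=s; k(10)→11·(10−16)≡12=m; m(12)→11·(12−16)≡8=i; r(17)→11·(17−16)≡11=l; o(14)→11·(14−16)≡4=e (all mod 26).

smile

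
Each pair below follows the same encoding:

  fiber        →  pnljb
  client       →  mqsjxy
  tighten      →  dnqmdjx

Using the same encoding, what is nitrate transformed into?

Shifts by position in fiber: pos 0: f→p (+10), pos 1: i→n (+5), pos 2: b→l (+10), pos 3: e→j (+5) — repeating every 2. The shifts repeat in a cycle of length 2: positions 0,1,… shift by +10, +5, then the pattern repeats.
Applying it to nitrate: n+10=x, i+5=n, t+10=d, r+5=w, a+10=k, t+5=y, e+10=o.

xndwkyo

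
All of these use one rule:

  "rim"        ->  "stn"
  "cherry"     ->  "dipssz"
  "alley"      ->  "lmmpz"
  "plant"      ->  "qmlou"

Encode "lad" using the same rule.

mle

The shift depends on letter class: consonant r→s is +1, but vowel i→t is +11. Vowels shift forward by 11 and consonants shift forward by 1.
Applying it to lad: l(cons)+1=m, a(vowel)+11=l, d(cons)+1=e.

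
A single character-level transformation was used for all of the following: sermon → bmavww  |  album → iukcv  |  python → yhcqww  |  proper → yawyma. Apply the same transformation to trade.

caimm

The shift depends on letter class: consonant s→b is +9, but vowel e→m is +8. The rule splits by letter class: vowels +8, consonants +9.
On trade: t(cons)+9=c, r(cons)+9=a, a(vowel)+8=i, d(cons)+9=m, e(vowel)+8=m.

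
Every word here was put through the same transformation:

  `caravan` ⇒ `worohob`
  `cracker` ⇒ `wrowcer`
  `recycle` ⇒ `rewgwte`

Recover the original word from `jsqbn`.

pound

Each letter's alphabet position (a=0..z=25) is mapped through 17·x+14 mod 26 — an affine cipher.
Undoing it on jsqbn: j(9)→23·(9−14)≡15=p; s(18)→23·(18−14)≡14=o; q(16)→23·(16−14)≡20=u; b(1)→23·(1−14)≡13=n; n(13)→23·(13−14)≡3=d (all mod 26).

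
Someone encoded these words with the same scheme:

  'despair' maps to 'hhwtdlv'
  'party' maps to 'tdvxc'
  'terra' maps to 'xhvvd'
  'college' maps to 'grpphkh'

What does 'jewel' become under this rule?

nhahp

The shift depends on letter class: consonant d→h is +4, but vowel e→h is +3. Two shifts are in play — +3 for a/e/i/o/u, +4 for every other letter.
On jewel: j(cons)+4=n, e(vowel)+3=h, w(cons)+4=a, e(vowel)+3=h, l(cons)+4=p.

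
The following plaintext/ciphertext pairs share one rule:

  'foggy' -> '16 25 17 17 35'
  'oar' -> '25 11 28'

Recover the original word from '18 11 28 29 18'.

harsh

f is letter #6 and maps to 16: an offset of 10. The number is (letter's place in the alphabet, a=1) + 10.
Undoing it on 18 11 28 29 18: 18→(18−10)÷1=8=h, 11→(11−10)÷1=1=a, 28→(28−10)÷1=18=r, 29→(29−10)÷1=19=s, 18→(18−10)÷1=8=h.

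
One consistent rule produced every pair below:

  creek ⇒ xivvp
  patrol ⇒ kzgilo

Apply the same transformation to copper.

xlkkvi

Each pair mirrors across the alphabet (c↔x, r↔i, e↔v): positions sum to 25. This is the alphabet-reversal cipher (Atbash): a becomes z, b becomes y, etc.
On copper: c↔x, o↔l, p↔k, p↔k, e↔v, r↔i.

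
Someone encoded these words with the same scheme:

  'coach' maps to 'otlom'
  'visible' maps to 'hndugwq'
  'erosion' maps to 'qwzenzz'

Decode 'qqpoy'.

Shifts by position in coach: pos 0: c→o (+12), pos 1: o→t (+5), pos 2: a→l (+11), pos 3: c→o (+12), pos 4: h→m (+5) — repeating every 3. The shifts repeat in a cycle of length 3: positions 0,1,… shift by +12, +5, +11, then the pattern repeats.
Decoding qqpoy: q−12=e, q−5=l, p−11=e, o−12=c, y−5=t.

elect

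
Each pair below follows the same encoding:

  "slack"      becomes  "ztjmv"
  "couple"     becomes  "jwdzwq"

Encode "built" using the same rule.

icrve

In slack: s→z is +7, l→t is +8, a→j is +9, c→m is +10 — the shift increases by 1 each position. Each letter shifts forward by (position + 7), i.e. 7, 8, 9, … — the shift grows by one for each successive letter.
For built: b+7=i, u+8=c, i+9=r, l+10=v, t+11=e.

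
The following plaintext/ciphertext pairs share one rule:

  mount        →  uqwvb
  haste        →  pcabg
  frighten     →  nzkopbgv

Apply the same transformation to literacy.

Vowels shift forward by 2 and consonants shift forward by 8.
Applying it to literacy: l(cons)+8=t, i(vowel)+2=k, t(cons)+8=b, e(vowel)+2=g, r(cons)+8=z, a(vowel)+2=c, c(cons)+8=k, y(cons)+8=g.

tkbgzckg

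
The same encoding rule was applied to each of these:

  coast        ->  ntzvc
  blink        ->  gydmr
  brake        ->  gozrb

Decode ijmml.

c(2)→n(13) and o(14)→t(19) fit y≡7x+25 (mod 26); the inverse of 7 mod 26 is 15. Treating letters as 0–25, the rule is x ↦ 7x + 25 (mod 26).
Undoing it on ijmml: i(8)→15·(8−25)≡5=f; j(9)→15·(9−25)≡20=u; m(12)→15·(12−25)≡13=n; m(12)→15·(12−25)≡13=n; l(11)→15·(11−25)≡24=y (all mod 26).

funny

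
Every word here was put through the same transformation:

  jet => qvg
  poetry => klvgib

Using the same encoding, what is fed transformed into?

uvw

Each pair mirrors across the alphabet (j↔q, e↔v, t↔g): positions sum to 25. Letters are reflected about the middle of the alphabet (position → 25−position): Atbash.
For fed: f↔u, e↔v, d↔w.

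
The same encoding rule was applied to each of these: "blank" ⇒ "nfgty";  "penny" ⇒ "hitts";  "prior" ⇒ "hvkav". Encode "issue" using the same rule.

kccqi

Each letter's alphabet position (a=0..z=25) is mapped through 7·x+6 mod 26 — an affine cipher.
For issue: i(8)→7·8+6≡10=k; s(18)→7·18+6≡2=c; s(18)→7·18+6≡2=c; u(20)→7·20+6≡16=q; e(4)→7·4+6≡8=i (all mod 26).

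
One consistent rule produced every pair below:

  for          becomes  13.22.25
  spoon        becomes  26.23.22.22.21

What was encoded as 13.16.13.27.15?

fifth

f is letter #6 and maps to 13: an offset of 7. Letters become their 1-based position plus 7 (so a→8, b→9, …).
Decoding 13.16.13.27.15: 13→(13−7)÷1=6=f, 16→(16−7)÷1=9=i, 13→(13−7)÷1=6=f, 27→(27−7)÷1=20=t, 15→(15−7)÷1=8=h.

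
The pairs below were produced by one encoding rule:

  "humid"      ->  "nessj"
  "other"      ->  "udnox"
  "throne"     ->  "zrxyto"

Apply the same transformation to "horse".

Shifts by position in humid: pos 0: h→n (+6), pos 1: u→e (+10), pos 2: m→s (+6), pos 3: i→s (+10) — repeating every 2. A repeating key of period 2 is used — shifts +6, +10 over and over.
On horse: h+6=n, o+10=y, r+6=x, s+10=c, e+6=k.

nyxck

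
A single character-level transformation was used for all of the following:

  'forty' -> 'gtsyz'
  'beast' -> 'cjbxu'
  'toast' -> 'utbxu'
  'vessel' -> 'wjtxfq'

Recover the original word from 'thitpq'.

Shifts by position in forty: pos 0: f→g (+1), pos 1: o→t (+5), pos 2: r→s (+1), pos 3: t→y (+5) — repeating every 2. The shifts repeat in a cycle of length 2: positions 0,1,… shift by +1, +5, then the pattern repeats.
Undoing it on thitpq: t−1=s, h−5=c, i−1=h, t−5=o, p−1=o, q−5=l.

school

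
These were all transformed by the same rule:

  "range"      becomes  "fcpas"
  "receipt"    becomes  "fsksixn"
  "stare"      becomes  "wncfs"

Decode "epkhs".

r(17)→f(5) and a(0)→c(2) fit y≡17x+2 (mod 26); the inverse of 17 mod 26 is 23. This is an affine cipher: with a=0,…,z=25, each position x becomes (17x+2) mod 26.
Undoing it on epkhs: e(4)→23·(4−2)≡20=u; p(15)→23·(15−2)≡13=n; k(10)→23·(10−2)≡2=c; h(7)→23·(7−2)≡11=l; s(18)→23·(18−2)≡4=e (all mod 26).

uncle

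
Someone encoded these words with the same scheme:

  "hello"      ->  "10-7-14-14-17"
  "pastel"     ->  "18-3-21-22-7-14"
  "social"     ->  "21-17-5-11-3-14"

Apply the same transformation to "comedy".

5-17-15-7-6-27

h is letter #8 and maps to 10: an offset of 2. Letters become their 1-based position plus 2 (so a→3, b→4, …).
For comedy: c=3→5, o=15→17, m=13→15, e=5→7, d=4→6, y=25→27.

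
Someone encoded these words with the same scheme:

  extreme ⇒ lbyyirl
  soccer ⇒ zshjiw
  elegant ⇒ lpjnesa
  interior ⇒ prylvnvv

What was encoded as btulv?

Shifts by position in extreme: pos 0: e→l (+7), pos 1: x→b (+4), pos 2: t→y (+5), pos 3: r→y (+7), pos 4: e→i (+4), pos 5: m→r (+5) — repeating every 3. A repeating key of period 3 is used — shifts +7, +4, +5 over and over.
Reversing it on btulv: b−7=u, t−4=p, u−5=p, l−7=e, v−4=r.

upper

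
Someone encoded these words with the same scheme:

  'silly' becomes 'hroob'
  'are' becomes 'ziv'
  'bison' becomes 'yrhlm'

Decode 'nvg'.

Letters are reflected about the middle of the alphabet (position → 25−position): Atbash.
Undoing it on nvg: n↔m, v↔e, g↔t.

met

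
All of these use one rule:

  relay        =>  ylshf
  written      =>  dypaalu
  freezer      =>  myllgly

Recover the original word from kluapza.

dentist

Compare letters: r→y is +7, e→l is +7, l→s is +7 — a constant shift. It's a constant shift of +7 (ROT7).
Undoing it on kluapza: k−7=d, l−7=e, u−7=n, a−7=t, p−7=i, z−7=s, a−7=t.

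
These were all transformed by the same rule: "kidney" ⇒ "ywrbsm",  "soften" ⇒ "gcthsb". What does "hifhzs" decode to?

Compare letters: k→y is +14, i→w is +14, d→r is +14 — a constant shift. It's a constant shift of +14 (ROT14).
Reversing it on hifhzs: h−14=t, i−14=u, f−14=r, h−14=t, z−14=l, s−14=e.

turtle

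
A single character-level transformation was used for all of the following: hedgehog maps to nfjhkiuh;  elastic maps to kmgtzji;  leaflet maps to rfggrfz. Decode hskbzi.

breath

Shifts by position in hedgehog: pos 0: h→n (+6), pos 1: e→f (+1), pos 2: d→j (+6), pos 3: g→h (+1) — repeating every 2. The shifts repeat in a cycle of length 2: positions 0,1,… shift by +6, +1, then the pattern repeats.
Reversing it on hskbzi: h−6=b, s−1=r, k−6=e, b−1=a, z−6=t, i−1=h.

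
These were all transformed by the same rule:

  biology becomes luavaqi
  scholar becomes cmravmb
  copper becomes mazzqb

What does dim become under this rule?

Two shifts are in play — +12 for a/e/i/o/u, +10 for every other letter.
For dim: d(cons)+10=n, i(vowel)+12=u, m(cons)+10=w.

nuw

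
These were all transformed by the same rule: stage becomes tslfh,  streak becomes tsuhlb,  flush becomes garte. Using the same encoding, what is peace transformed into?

whljh

s(18)→t(19) and t(19)→s(18) fit y≡25x+11 (mod 26); the inverse of 25 mod 26 is 25. Treating letters as 0–25, the rule is x ↦ 25x + 11 (mod 26).
On peace: p(15)→25·15+11≡22=w; e(4)→25·4+11≡7=h; a(0)→25·0+11≡11=l; c(2)→25·2+11≡9=j; e(4)→25·4+11≡7=h (all mod 26).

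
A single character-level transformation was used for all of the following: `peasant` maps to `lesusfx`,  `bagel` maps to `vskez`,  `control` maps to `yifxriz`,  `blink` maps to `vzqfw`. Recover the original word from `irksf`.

p(15)→l(11) and e(4)→e(4) fit y≡3x+18 (mod 26); the inverse of 3 mod 26 is 9. Treating letters as 0–25, the rule is x ↦ 3x + 18 (mod 26).
Decoding irksf: i(8)→9·(8−18)≡14=o; r(17)→9·(17−18)≡17=r; k(10)→9·(10−18)≡6=g; s(18)→9·(18−18)≡0=a; f(5)→9·(5−18)≡13=n (all mod 26).

organ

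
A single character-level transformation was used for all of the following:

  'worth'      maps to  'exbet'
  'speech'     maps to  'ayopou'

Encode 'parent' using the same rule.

Letter i (0-indexed) is shifted by i+8, so successive shifts are 8, 9, 10, ….
For parent: p+8=x, a+9=j, r+10=b, e+11=p, n+12=z, t+13=g.

xjbpzg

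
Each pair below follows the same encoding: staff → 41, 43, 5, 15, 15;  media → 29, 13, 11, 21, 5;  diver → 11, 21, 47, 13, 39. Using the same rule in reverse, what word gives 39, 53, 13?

rye

s(#19)→41 and t(#20)→43: differences scale by 2, so n = 2·pos + 3. The formula is n = 2×(alphabet index, a=1) + 3.
Decoding 39, 53, 13: 39→(39−3)÷2=18=r, 53→(53−3)÷2=25=y, 13→(13−3)÷2=5=e.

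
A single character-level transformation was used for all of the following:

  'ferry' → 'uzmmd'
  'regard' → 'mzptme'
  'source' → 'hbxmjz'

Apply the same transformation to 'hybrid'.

This is an affine cipher: with a=0,…,z=25, each position x becomes (21x+19) mod 26.
On hybrid: h(7)→21·7+19≡10=k; y(24)→21·24+19≡3=d; b(1)→21·1+19≡14=o; r(17)→21·17+19≡12=m; i(8)→21·8+19≡5=f; d(3)→21·3+19≡4=e (all mod 26).

kdomfe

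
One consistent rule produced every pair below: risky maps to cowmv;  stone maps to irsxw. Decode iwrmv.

The output letters match the input read backwards, each shifted +4: risky reversed is yksir. Read the word backwards and shift each letter +4.
Reversing it on iwrmv: shift back: i−4=e, w−4=s, r−4=n, m−4=i, v−4=r → esnir; then reverse → rinse.

rinse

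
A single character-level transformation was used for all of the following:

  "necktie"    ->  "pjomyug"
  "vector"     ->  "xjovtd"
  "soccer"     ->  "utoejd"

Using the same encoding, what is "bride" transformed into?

Shifts by position in necktie: pos 0: n→p (+2), pos 1: e→j (+5), pos 2: c→o (+12), pos 3: k→m (+2), pos 4: t→y (+5), pos 5: i→u (+12) — repeating every 3. The shifts repeat in a cycle of length 3: positions 0,1,… shift by +2, +5, +12, then the pattern repeats.
Applying it to bride: b+2=d, r+5=w, i+12=u, d+2=f, e+5=j.

dwufj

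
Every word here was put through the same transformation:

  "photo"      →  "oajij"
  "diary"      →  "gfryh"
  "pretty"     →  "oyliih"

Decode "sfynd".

This is an affine cipher: with a=0,…,z=25, each position x becomes (5x+17) mod 26.
Undoing it on sfynd: s(18)→21·(18−17)≡21=v; f(5)→21·(5−17)≡8=i; y(24)→21·(24−17)≡17=r; n(13)→21·(13−17)≡20=u; d(3)→21·(3−17)≡18=s (all mod 26).

virus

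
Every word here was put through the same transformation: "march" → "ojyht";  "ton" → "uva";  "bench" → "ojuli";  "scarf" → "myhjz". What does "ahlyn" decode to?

great

The output letters match the input read backwards, each shifted +7: march reversed is hcram. Two steps: reverse the string, then apply a Caesar shift of +7.
Decoding ahlyn: shift back: a−7=t, h−7=a, l−7=e, y−7=r, n−7=g → taerg; then reverse → great.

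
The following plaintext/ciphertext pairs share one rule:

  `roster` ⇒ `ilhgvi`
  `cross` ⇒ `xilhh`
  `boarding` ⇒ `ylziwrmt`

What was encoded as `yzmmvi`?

Each pair mirrors across the alphabet (r↔i, o↔l, s↔h): positions sum to 25. This is the alphabet-reversal cipher (Atbash): a becomes z, b becomes y, etc.
Decoding yzmmvi: y↔b, z↔a, m↔n, m↔n, v↔e, i↔r.

banner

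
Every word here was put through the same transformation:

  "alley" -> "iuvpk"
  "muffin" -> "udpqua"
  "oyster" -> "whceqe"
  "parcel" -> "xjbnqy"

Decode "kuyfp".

cloud

In alley: a→i is +8, l→u is +9, l→v is +10, e→p is +11 — the shift increases by 1 each position. Letter i (0-indexed) is shifted by i+8, so successive shifts are 8, 9, 10, ….
Reversing it on kuyfp: k−8=c, u−9=l, y−10=o, f−11=u, p−12=d.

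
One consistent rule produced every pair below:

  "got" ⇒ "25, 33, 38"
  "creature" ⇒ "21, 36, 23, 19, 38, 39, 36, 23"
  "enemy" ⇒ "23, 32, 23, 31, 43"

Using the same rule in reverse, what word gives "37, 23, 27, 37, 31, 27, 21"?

g is letter #7 and maps to 25: an offset of 18. Letters become their 1-based position plus 18 (so a→19, b→20, …).
Decoding 37, 23, 27, 37, 31, 27, 21: 37→(37−18)÷1=19=s, 23→(23−18)÷1=5=e, 27→(27−18)÷1=9=i, 37→(37−18)÷1=19=s, 31→(31−18)÷1=13=m, 27→(27−18)÷1=9=i, 21→(21−18)÷1=3=c.

seismic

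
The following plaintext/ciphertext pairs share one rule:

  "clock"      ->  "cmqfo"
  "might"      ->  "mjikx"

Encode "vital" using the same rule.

vjvdp

In clock: c→c is +0, l→m is +1, o→q is +2, c→f is +3 — the shift increases by 1 each position. Letter i (0-indexed) is shifted by i+0, so successive shifts are 0, 1, 2, ….
Applying it to vital: v+0=v, i+1=j, t+2=v, a+3=d, l+4=p.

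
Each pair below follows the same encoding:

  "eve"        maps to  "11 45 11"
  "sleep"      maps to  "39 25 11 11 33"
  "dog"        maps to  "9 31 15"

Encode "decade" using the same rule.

With a=1..z=26, the number is 2·pos + 1.
On decade: d=4→9, e=5→11, c=3→7, a=1→3, d=4→9, e=5→11.

9 11 7 3 9 11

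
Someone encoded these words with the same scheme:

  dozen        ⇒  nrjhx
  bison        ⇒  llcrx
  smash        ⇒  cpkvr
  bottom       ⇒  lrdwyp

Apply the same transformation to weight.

Shifts by position in dozen: pos 0: d→n (+10), pos 1: o→r (+3), pos 2: z→j (+10), pos 3: e→h (+3) — repeating every 2. It's a Vigenère-style cipher with numeric key [10,3]: position i shifts by key[i mod 2].
Applying it to weight: w+10=g, e+3=h, i+10=s, g+3=j, h+10=r, t+3=w.

ghsjrw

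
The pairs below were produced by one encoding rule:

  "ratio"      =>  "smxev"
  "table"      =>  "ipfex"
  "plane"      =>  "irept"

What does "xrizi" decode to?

event

The output letters match the input read backwards, each shifted +4: ratio reversed is oitar. Read the word backwards and shift each letter +4.
Reversing it on xrizi: shift back: x−4=t, r−4=n, i−4=e, z−4=v, i−4=e → tneve; then reverse → event.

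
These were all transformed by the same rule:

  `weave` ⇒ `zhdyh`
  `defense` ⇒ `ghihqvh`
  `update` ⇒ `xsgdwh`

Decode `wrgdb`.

It's a constant shift of +3 (ROT3).
Reversing it on wrgdb: w−3=t, r−3=o, g−3=d, d−3=a, b−3=y.

today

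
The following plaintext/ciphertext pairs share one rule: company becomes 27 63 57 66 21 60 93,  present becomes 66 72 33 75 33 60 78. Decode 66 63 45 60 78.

c(#3)→27 and o(#15)→63: differences scale by 3, so n = 3·pos + 18. With a=1..z=26, the number is 3·pos + 18.
Decoding 66 63 45 60 78: 66→(66−18)÷3=16=p, 63→(63−18)÷3=15=o, 45→(45−18)÷3=9=i, 60→(60−18)÷3=14=n, 78→(78−18)÷3=20=t.

point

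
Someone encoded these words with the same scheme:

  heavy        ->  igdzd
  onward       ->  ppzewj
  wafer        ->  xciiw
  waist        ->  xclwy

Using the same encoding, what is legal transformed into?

mgjeq

In heavy: h→i is +1, e→g is +2, a→d is +3, v→z is +4 — the shift increases by 1 each position. The shift increases by 1 at each position, starting from +1: 1, 2, 3, ….
Applying it to legal: l+1=m, e+2=g, g+3=j, a+4=e, l+5=q.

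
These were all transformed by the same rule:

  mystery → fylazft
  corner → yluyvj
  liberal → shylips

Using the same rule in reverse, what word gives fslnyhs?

largely

The output letters match the input read backwards, each shifted +7: mystery reversed is yretsym. The word is reversed, then every letter is shifted forward by 7.
Reversing it on fslnyhs: shift back: f−7=y, s−7=l, l−7=e, n−7=g, y−7=r, h−7=a, s−7=l → ylegral; then reverse → largely.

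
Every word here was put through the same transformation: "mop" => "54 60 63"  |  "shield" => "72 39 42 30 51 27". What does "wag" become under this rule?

84 18 36

m(#13)→54 and o(#15)→60: differences scale by 3, so n = 3·pos + 15. The formula is n = 3×(alphabet index, a=1) + 15.
Applying it to wag: w=23→84, a=1→18, g=7→36.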